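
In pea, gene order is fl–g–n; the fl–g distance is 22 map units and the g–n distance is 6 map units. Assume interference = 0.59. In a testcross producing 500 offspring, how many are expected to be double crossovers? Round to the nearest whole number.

Map distances give recombination frequencies of 0.220 and 0.060 for the two intervals.
With interference 0.59 (so coincidence = 0.41), expected double-crossover frequency = 0.220 × 0.060 × 0.41 = 0.00541.
Expected number = 0.00541 × 500 = 2.71 ≈ 3.

3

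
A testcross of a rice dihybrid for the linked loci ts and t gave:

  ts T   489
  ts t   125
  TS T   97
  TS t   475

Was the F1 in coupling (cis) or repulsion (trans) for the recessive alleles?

The two most frequent classes are TS t (475) and ts T (489); these are the parental (non-recombinant) types.
So the F1 carried TS t on one chromosome and ts T on the other — the recessive alleles are on opposite chromosomes (trans / repulsion).

trans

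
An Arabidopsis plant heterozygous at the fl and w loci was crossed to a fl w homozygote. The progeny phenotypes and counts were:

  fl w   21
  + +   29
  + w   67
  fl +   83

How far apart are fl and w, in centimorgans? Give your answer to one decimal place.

25.0 centimorgans

The two most frequent classes, + w (67) and fl + (83), are the parental types, so the F1 was + w / fl +.
The recombinant classes are + + and fl w: 29 + 21 = 50.
Recombination frequency = 50/200 = 0.2500 ≈ 25.0%, i.e. 25.0 centimorgans.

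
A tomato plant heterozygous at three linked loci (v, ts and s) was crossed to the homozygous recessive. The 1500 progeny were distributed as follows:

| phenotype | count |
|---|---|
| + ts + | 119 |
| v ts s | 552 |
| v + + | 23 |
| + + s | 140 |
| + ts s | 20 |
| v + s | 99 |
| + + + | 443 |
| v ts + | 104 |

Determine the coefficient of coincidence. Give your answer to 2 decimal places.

0.86

The two most frequent reciprocal classes, + + + and v ts s, are the parental types, so the F1 was + + + / v ts s.
The two rarest classes, v + + and + ts s, are the double crossovers. Comparing them with the parentals, only the v allele has switched, so v is the middle locus and the order is ts – v – s.
ts–v: (218 + 43)/1500 = 0.1740; v–s: (244 + 43)/1500 = 0.1913.
Expected DCO frequency = 0.1740 × 0.1913 ≈ 0.03329; observed = 43/1500 ≈ 0.02867.
Coefficient of coincidence = 0.02867/0.03329 ≈ 0.86.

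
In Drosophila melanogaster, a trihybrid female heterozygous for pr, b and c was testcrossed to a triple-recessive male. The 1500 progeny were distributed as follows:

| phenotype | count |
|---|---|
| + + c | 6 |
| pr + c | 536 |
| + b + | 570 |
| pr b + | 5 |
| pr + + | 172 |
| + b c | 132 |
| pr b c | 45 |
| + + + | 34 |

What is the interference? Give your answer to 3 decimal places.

0.418

The two most frequent reciprocal classes, pr + c and + b +, are the parental types, so the F1 was pr + c / + b +.
The two rarest classes, + + c and pr b +, are the double crossovers. Comparing them with the parentals, only the pr allele has switched, so pr is the middle locus and the order is c – pr – b.
c–pr: (304 + 11)/1500 = 0.2100; pr–b: (79 + 11)/1500 = 0.0600.
Expected DCO frequency = 0.2100 × 0.0600 ≈ 0.01260; observed = 11/1500 ≈ 0.00733.
Coefficient of coincidence = 0.00733/0.01260 ≈ 0.582; interference = 1 − 0.582 = 0.418.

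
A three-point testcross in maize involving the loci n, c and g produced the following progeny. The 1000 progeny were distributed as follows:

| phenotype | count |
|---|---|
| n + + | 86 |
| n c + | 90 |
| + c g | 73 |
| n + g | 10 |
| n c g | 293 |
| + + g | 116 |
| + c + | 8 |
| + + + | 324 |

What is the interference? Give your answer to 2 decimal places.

0.55

The two most frequent reciprocal classes, n c g and + + +, are the parental types, so the F1 was n c g / + + +.
The two rarest classes, n + g and + c +, are the double crossovers. Comparing them with the parentals, only the c allele has switched, so c is the middle locus and the order is g – c – n.
g–c: (206 + 18)/1000 = 0.2240; c–n: (159 + 18)/1000 = 0.1770.
Expected DCO frequency = 0.2240 × 0.1770 ≈ 0.03965; observed = 18/1000 ≈ 0.01800.
Coefficient of coincidence = 0.01800/0.03965 ≈ 0.45; interference = 1 − 0.45 = 0.55.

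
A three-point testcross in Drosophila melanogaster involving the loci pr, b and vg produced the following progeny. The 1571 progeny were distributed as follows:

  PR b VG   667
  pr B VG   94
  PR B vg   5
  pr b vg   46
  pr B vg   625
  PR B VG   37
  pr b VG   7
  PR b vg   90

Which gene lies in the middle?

The two most frequent reciprocal classes, PR b VG and pr B vg, are the parental types, so the F1 was PR b VG / pr B vg.
The two rarest classes, pr b VG and PR B vg, are the double crossovers. Comparing them with the parentals, only the pr allele has switched, so pr is the middle locus and the order is b – pr – vg.

pr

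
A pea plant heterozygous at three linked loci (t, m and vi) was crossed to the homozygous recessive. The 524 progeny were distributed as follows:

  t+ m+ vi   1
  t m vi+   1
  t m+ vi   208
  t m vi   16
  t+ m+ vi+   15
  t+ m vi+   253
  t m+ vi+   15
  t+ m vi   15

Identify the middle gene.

The two most frequent reciprocal classes, t m+ vi and t+ m vi+, are the parental types, so the F1 was t m+ vi / t+ m vi+.
The two rarest classes, t+ m+ vi and t m vi+, are the double crossovers. Comparing them with the parentals, only the t allele has switched, so t is the middle locus and the order is m – t – vi.

t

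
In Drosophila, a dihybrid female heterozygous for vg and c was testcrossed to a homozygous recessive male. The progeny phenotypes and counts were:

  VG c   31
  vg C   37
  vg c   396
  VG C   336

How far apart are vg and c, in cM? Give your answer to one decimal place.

8.5 cM

The two most frequent classes, VG C (336) and vg c (396), are the parental types, so the F1 was VG C / vg c.
The recombinant classes are VG c and vg C: 31 + 37 = 68.
Recombination frequency = 68/800 = 0.0850 ≈ 8.5%, i.e. 8.5 cM.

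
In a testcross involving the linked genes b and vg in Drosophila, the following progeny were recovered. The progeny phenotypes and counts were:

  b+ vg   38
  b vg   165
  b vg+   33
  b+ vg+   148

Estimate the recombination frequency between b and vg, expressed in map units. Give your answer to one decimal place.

18.5 map units

The two most frequent classes, b+ vg+ (148) and b vg (165), are the parental types, so the F1 was b+ vg+ / b vg.
The recombinant classes are b+ vg and b vg+: 38 + 33 = 71.
Recombination frequency = 71/384 = 0.1849 ≈ 18.5%, i.e. 18.5 map units.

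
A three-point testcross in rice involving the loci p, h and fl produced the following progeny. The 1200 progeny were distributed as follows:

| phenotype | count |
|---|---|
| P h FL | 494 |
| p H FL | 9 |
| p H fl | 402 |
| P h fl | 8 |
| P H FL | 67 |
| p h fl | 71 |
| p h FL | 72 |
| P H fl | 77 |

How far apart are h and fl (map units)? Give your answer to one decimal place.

12.9 map units

The two most frequent reciprocal classes, P h FL and p H fl, are the parental types, so the F1 was P h FL / p H fl.
The two rarest classes, P h fl and p H FL, are the double crossovers. Comparing them with the parentals, only the fl allele has switched, so fl is the middle locus and the order is h – fl – p.
Crossovers in the h–fl interval produce the single-crossover classes P H FL and p h fl (67 + 71 = 138) plus the double crossovers (17).
RF(h–fl) = (138 + 17) / 1200 = 155/1200 = 0.1292 → 12.9 map units.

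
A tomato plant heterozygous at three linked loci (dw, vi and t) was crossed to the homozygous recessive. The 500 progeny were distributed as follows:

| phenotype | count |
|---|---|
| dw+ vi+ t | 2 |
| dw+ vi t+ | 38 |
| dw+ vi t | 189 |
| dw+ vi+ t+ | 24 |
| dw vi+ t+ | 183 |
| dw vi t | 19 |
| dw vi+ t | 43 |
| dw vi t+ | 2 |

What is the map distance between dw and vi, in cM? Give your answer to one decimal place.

The two most frequent reciprocal classes, dw+ vi t and dw vi+ t+, are the parental types, so the F1 was dw+ vi t / dw vi+ t+.
The two rarest classes, dw+ vi+ t and dw vi t+, are the double crossovers. Comparing them with the parentals, only the vi allele has switched, so vi is the middle locus and the order is t – vi – dw.
Crossovers in the vi–dw interval produce the single-crossover classes dw vi t and dw+ vi+ t+ (19 + 24 = 43) plus the double crossovers (4).
RF(vi–dw) = (43 + 4) / 500 = 47/500 = 0.0940 → 9.4 cM.

9.4 cM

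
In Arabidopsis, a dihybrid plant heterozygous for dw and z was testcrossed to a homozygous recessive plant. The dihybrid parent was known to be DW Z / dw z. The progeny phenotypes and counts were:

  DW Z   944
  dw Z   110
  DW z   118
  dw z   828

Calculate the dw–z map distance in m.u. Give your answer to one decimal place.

11.4 m.u.

The recombinant classes are DW z and dw Z: 118 + 110 = 228.
Recombination frequency = 228/2000 = 0.1140 ≈ 11.4%, i.e. 11.4 m.u.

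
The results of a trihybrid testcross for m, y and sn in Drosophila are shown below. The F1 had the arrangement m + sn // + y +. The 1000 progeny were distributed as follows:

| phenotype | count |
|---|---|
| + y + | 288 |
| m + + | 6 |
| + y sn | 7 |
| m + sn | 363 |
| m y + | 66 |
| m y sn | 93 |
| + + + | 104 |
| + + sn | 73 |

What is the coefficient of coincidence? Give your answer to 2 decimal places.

The two rarest classes, m + + and + y sn, are the double crossovers. Comparing them with the parentals, only the sn allele has switched, so sn is the middle locus and the order is m – sn – y.
m–sn: (139 + 13)/1000 = 0.1520; sn–y: (197 + 13)/1000 = 0.2100.
Expected DCO frequency = 0.1520 × 0.2100 ≈ 0.03192; observed = 13/1000 ≈ 0.01300.
Coefficient of coincidence = 0.01300/0.03192 ≈ 0.41.

0.41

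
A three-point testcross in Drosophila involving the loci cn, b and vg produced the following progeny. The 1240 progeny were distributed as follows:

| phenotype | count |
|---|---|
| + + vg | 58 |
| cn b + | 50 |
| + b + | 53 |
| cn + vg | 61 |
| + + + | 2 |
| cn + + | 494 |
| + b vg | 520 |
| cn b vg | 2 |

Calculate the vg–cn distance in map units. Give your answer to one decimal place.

The two most frequent reciprocal classes, cn + + and + b vg, are the parental types, so the F1 was cn + + / + b vg.
The two rarest classes, + + + and cn b vg, are the double crossovers. Comparing them with the parentals, only the cn allele has switched, so cn is the middle locus and the order is b – cn – vg.
Crossovers in the cn–vg interval produce the single-crossover classes cn + vg and + b + (61 + 53 = 114) plus the double crossovers (4).
RF(cn–vg) = (114 + 4) / 1240 = 118/1240 = 0.0952 → 9.5 map units.

9.5 map units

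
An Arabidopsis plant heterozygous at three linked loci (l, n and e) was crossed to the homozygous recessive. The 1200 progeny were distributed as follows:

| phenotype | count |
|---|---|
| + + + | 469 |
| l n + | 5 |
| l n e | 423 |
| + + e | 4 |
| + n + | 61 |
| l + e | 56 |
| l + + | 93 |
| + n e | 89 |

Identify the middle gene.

e

The two most frequent reciprocal classes, l n e and + + +, are the parental types, so the F1 was l n e / + + +.
The two rarest classes, l n + and + + e, are the double crossovers. Comparing them with the parentals, only the e allele has switched, so e is the middle locus and the order is n – e – l.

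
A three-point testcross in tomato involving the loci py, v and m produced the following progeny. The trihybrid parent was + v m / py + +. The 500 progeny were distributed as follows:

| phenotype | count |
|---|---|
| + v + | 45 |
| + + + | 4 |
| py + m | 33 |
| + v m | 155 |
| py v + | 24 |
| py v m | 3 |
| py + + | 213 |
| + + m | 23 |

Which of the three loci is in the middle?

py

The two rarest classes, py v m and + + +, are the double crossovers. Comparing them with the parentals, only the py allele has switched, so py is the middle locus and the order is v – py – m.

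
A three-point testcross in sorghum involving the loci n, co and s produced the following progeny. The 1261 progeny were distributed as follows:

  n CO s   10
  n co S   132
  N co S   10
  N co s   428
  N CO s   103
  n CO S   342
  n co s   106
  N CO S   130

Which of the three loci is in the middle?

s

The two most frequent reciprocal classes, N co s and n CO S, are the parental types, so the F1 was N co s / n CO S.
The two rarest classes, N co S and n CO s, are the double crossovers. Comparing them with the parentals, only the s allele has switched, so s is the middle locus and the order is co – s – n.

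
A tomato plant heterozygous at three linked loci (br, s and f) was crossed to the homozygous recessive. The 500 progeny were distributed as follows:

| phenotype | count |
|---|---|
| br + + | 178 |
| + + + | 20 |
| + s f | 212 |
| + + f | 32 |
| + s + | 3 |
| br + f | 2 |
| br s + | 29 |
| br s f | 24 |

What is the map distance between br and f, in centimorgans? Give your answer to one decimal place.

9.8 centimorgans

The two most frequent reciprocal classes, br + + and + s f, are the parental types, so the F1 was br + + / + s f.
The two rarest classes, br + f and + s +, are the double crossovers. Comparing them with the parentals, only the f allele has switched, so f is the middle locus and the order is br – f – s.
Crossovers in the br–f interval produce the single-crossover classes + + + and br s f (20 + 24 = 44) plus the double crossovers (5).
RF(br–f) = (44 + 5) / 500 = 49/500 = 0.0980 → 9.8 centimorgans.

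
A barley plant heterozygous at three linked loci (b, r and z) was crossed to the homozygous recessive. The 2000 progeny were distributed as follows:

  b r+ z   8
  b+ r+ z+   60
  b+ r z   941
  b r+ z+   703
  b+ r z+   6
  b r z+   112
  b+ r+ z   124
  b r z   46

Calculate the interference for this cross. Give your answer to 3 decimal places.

The two most frequent reciprocal classes, b+ r z and b r+ z+, are the parental types, so the F1 was b+ r z / b r+ z+.
The two rarest classes, b+ r z+ and b r+ z, are the double crossovers. Comparing them with the parentals, only the z allele has switched, so z is the middle locus and the order is b – z – r.
b–z: (106 + 14)/2000 = 0.0600; z–r: (236 + 14)/2000 = 0.1250.
Expected DCO frequency = 0.0600 × 0.1250 ≈ 0.00750; observed = 14/2000 ≈ 0.00700.
Coefficient of coincidence = 0.00700/0.00750 ≈ 0.933; interference = 1 − 0.933 = 0.067.

0.067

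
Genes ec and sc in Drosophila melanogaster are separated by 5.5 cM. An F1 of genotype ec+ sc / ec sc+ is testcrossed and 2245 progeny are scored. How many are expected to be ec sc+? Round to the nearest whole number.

1061

A map distance of 5.5 cM corresponds to a recombination frequency of 0.055.
The F1 is ec+ sc / ec sc+, so ec sc+ is a parental gamete class with expected frequency (1 − r)/2 = 0.945/2 = 0.4725.
Expected number = 0.4725 × 2245 = 1060.76 ≈ 1061.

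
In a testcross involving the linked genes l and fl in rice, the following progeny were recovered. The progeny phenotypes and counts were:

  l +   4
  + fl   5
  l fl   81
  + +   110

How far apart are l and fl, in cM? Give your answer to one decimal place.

4.5 cM

The two most frequent classes, + + (110) and l fl (81), are the parental types, so the F1 was + + / l fl.
The recombinant classes are + fl and l +: 5 + 4 = 9.
Recombination frequency = 9/200 = 0.0450 ≈ 4.5%, i.e. 4.5 cM.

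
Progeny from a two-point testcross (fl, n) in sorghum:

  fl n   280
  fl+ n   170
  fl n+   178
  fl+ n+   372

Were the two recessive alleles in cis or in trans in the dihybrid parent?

The two most frequent classes are fl+ n+ (372) and fl n (280); these are the parental (non-recombinant) types.
So the F1 carried fl+ n+ on one chromosome and fl n on the other — the recessive alleles are on the same chromosome (cis / coupling).

cis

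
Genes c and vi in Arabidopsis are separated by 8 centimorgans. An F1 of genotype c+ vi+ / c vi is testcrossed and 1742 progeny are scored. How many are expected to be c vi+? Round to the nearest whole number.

70

A map distance of 8 centimorgans corresponds to a recombination frequency of 0.080.
The F1 is c+ vi+ / c vi, so c vi+ is a recombinant gamete class with expected frequency r/2 = 0.080/2 = 0.0400.
Expected number = 0.0400 × 1742 = 69.68 ≈ 70.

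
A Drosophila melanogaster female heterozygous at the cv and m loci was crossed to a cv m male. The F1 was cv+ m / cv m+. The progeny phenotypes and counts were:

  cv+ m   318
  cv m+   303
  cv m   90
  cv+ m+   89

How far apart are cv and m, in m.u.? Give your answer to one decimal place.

The recombinant classes are cv+ m+ and cv m: 89 + 90 = 179.
Recombination frequency = 179/800 = 0.2238 ≈ 22.4%, i.e. 22.4 m.u.

22.4 m.u.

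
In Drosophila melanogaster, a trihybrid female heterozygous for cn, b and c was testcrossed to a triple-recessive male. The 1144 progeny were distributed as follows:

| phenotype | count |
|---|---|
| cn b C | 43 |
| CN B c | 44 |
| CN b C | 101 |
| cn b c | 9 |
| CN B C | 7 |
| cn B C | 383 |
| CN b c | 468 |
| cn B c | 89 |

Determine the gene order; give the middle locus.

cn

The two most frequent reciprocal classes, CN b c and cn B C, are the parental types, so the F1 was CN b c / cn B C.
The two rarest classes, cn b c and CN B C, are the double crossovers. Comparing them with the parentals, only the cn allele has switched, so cn is the middle locus and the order is b – cn – c.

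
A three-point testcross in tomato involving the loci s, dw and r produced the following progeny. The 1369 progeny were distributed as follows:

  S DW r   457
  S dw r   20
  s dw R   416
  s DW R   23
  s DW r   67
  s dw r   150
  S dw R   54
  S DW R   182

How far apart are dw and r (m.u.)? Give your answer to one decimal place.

The two most frequent reciprocal classes, S DW r and s dw R, are the parental types, so the F1 was S DW r / s dw R.
The two rarest classes, S dw r and s DW R, are the double crossovers. Comparing them with the parentals, only the dw allele has switched, so dw is the middle locus and the order is s – dw – r.
Crossovers in the dw–r interval produce the single-crossover classes S DW R and s dw r (182 + 150 = 332) plus the double crossovers (43).
RF(dw–r) = (332 + 43) / 1369 = 375/1369 = 0.2739 → 27.4 m.u.

27.4 m.u.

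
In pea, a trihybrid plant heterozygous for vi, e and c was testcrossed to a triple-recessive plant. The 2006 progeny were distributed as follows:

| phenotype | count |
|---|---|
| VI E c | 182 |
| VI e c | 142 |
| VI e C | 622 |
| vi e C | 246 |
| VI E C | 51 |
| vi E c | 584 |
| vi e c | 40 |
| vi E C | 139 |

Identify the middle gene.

e

The two most frequent reciprocal classes, vi E c and VI e C, are the parental types, so the F1 was vi E c / VI e C.
The two rarest classes, vi e c and VI E C, are the double crossovers. Comparing them with the parentals, only the e allele has switched, so e is the middle locus and the order is vi – e – c.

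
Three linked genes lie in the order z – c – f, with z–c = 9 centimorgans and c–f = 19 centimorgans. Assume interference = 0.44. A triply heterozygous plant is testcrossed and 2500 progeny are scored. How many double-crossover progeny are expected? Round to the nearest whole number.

24

Map distances give recombination frequencies of 0.090 and 0.190 for the two intervals.
With interference 0.44 (so coincidence = 0.56), expected double-crossover frequency = 0.090 × 0.190 × 0.56 = 0.00958.
Expected number = 0.00958 × 2500 = 23.94 ≈ 24.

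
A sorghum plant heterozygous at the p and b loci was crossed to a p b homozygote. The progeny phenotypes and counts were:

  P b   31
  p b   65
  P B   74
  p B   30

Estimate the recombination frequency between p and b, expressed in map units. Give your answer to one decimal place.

The two most frequent classes, P B (74) and p b (65), are the parental types, so the F1 was P B / p b.
The recombinant classes are P b and p B: 31 + 30 = 61.
Recombination frequency = 61/200 = 0.3050 ≈ 30.5%, i.e. 30.5 map units.

30.5 map units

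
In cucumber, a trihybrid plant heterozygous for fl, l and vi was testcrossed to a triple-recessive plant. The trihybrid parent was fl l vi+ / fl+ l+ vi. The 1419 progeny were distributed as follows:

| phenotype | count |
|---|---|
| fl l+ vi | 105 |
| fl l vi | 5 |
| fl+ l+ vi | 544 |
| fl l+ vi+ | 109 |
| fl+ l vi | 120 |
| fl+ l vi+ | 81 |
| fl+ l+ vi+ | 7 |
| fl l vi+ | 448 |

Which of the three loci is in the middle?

vi

The two rarest classes, fl l vi and fl+ l+ vi+, are the double crossovers. Comparing them with the parentals, only the vi allele has switched, so vi is the middle locus and the order is l – vi – fl.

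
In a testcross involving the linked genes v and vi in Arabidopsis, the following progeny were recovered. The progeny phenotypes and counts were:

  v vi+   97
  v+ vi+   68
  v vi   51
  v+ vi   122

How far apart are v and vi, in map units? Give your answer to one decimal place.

35.2 map units

The two most frequent classes, v+ vi (122) and v vi+ (97), are the parental types, so the F1 was v+ vi / v vi+.
The recombinant classes are v+ vi+ and v vi: 68 + 51 = 119.
Recombination frequency = 119/338 = 0.3521 ≈ 35.2%, i.e. 35.2 map units.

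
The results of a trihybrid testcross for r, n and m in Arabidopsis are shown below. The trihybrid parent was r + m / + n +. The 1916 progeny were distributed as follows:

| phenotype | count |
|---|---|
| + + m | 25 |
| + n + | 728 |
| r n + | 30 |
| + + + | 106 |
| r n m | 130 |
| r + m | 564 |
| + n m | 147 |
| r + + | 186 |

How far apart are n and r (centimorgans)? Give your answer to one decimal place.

15.2 centimorgans

The two rarest classes, + + m and r n +, are the double crossovers. Comparing them with the parentals, only the r allele has switched, so r is the middle locus and the order is n – r – m.
Crossovers in the n–r interval produce the single-crossover classes r n m and + + + (130 + 106 = 236) plus the double crossovers (55).
RF(n–r) = (236 + 55) / 1916 = 291/1916 = 0.1519 → 15.2 centimorgans.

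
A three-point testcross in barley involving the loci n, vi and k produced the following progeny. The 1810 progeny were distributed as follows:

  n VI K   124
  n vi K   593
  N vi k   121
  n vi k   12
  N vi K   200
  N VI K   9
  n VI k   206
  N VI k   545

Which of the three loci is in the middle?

k

The two most frequent reciprocal classes, N VI k and n vi K, are the parental types, so the F1 was N VI k / n vi K.
The two rarest classes, N VI K and n vi k, are the double crossovers. Comparing them with the parentals, only the k allele has switched, so k is the middle locus and the order is n – k – vi.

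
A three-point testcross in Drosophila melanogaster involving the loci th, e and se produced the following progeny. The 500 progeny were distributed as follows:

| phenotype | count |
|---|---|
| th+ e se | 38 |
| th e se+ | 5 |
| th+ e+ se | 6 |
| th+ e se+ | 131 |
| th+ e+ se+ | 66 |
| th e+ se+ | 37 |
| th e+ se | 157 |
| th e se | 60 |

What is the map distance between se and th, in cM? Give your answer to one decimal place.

17.2 cM

The two most frequent reciprocal classes, th+ e se+ and th e+ se, are the parental types, so the F1 was th+ e se+ / th e+ se.
The two rarest classes, th e se+ and th+ e+ se, are the double crossovers. Comparing them with the parentals, only the th allele has switched, so th is the middle locus and the order is se – th – e.
Crossovers in the se–th interval produce the single-crossover classes th+ e se and th e+ se+ (38 + 37 = 75) plus the double crossovers (11).
RF(se–th) = (75 + 11) / 500 = 86/500 = 0.1720 → 17.2 cM.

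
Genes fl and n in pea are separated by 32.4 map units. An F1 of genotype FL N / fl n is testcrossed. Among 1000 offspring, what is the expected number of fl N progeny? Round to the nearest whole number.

162

A map distance of 32.4 map units corresponds to a recombination frequency of 0.324.
The F1 is FL N / fl n, so fl N is a recombinant gamete class with expected frequency r/2 = 0.324/2 = 0.1620.
Expected number = 0.1620 × 1000 = 162.00 ≈ 162.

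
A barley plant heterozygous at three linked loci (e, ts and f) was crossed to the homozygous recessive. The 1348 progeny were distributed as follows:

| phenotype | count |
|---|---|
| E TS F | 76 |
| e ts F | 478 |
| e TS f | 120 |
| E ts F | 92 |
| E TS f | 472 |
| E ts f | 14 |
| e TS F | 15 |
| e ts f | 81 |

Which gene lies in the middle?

The two most frequent reciprocal classes, e ts F and E TS f, are the parental types, so the F1 was e ts F / E TS f.
The two rarest classes, e TS F and E ts f, are the double crossovers. Comparing them with the parentals, only the ts allele has switched, so ts is the middle locus and the order is f – ts – e.

ts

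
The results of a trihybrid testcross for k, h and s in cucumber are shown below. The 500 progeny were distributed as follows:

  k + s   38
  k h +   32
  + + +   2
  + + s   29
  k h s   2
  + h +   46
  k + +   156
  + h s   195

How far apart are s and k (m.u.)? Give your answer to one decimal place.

17.6 m.u.

The two most frequent reciprocal classes, + h s and k + +, are the parental types, so the F1 was + h s / k + +.
The two rarest classes, k h s and + + +, are the double crossovers. Comparing them with the parentals, only the k allele has switched, so k is the middle locus and the order is s – k – h.
Crossovers in the s–k interval produce the single-crossover classes + h + and k + s (46 + 38 = 84) plus the double crossovers (4).
RF(s–k) = (84 + 4) / 500 = 88/500 = 0.1760 → 17.6 m.u.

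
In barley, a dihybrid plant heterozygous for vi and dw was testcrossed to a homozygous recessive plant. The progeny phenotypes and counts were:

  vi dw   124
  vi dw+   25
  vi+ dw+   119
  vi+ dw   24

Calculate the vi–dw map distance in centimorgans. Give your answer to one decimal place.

The two most frequent classes, vi+ dw+ (119) and vi dw (124), are the parental types, so the F1 was vi+ dw+ / vi dw.
The recombinant classes are vi+ dw and vi dw+: 24 + 25 = 49.
Recombination frequency = 49/292 = 0.1678 ≈ 16.8%, i.e. 16.8 centimorgans.

16.8 centimorgans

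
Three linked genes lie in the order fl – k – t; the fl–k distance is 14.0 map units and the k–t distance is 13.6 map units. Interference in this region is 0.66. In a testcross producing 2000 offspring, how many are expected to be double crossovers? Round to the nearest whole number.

13

Map distances give recombination frequencies of 0.140 and 0.136 for the two intervals.
With interference 0.66 (so coincidence = 0.34), expected double-crossover frequency = 0.140 × 0.136 × 0.34 = 0.00647.
Expected number = 0.00647 × 2000 = 12.95 ≈ 13.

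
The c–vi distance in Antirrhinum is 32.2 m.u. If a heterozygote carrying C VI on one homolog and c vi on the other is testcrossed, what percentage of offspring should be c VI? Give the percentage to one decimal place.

16.1%

A map distance of 32.2 m.u. corresponds to a recombination frequency of 0.322.
The F1 is C VI / c vi, so c VI is a recombinant gamete class with expected frequency r/2 = 0.322/2 = 0.1610.
That is 0.1610 = 16.1% of the progeny.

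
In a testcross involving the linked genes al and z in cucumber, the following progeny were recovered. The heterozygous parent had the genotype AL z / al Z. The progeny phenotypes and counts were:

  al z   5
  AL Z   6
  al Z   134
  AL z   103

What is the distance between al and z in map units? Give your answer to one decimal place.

The recombinant classes are AL Z and al z: 6 + 5 = 11.
Recombination frequency = 11/248 = 0.0444 ≈ 4.4%, i.e. 4.4 map units.

4.4 map units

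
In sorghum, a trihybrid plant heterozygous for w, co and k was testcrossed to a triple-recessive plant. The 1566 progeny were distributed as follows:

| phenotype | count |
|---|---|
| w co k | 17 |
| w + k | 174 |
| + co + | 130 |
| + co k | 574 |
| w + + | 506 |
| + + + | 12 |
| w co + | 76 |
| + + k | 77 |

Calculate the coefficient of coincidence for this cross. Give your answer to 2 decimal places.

0.75

The two most frequent reciprocal classes, + co k and w + +, are the parental types, so the F1 was + co k / w + +.
The two rarest classes, w co k and + + +, are the double crossovers. Comparing them with the parentals, only the w allele has switched, so w is the middle locus and the order is k – w – co.
k–w: (304 + 29)/1566 = 0.2126; w–co: (153 + 29)/1566 = 0.1162.
Expected DCO frequency = 0.2126 × 0.1162 ≈ 0.02470; observed = 29/1566 ≈ 0.01852.
Coefficient of coincidence = 0.01852/0.02470 ≈ 0.75.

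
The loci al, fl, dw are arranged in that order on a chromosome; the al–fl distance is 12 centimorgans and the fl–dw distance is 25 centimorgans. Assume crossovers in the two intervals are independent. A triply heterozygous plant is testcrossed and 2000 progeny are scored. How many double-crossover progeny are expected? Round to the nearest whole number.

Map distances give recombination frequencies of 0.120 and 0.250 for the two intervals.
With no interference, expected double-crossover frequency = 0.120 × 0.250 = 0.03000.
Expected number = 0.03000 × 2000 = 60.00 ≈ 60.

60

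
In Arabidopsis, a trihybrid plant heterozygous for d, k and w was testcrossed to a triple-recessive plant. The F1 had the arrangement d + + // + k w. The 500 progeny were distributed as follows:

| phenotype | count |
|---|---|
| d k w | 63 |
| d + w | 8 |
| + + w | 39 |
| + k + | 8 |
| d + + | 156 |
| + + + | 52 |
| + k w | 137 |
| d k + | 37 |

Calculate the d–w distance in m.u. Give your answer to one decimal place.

26.2 m.u.

The two rarest classes, d + w and + k +, are the double crossovers. Comparing them with the parentals, only the w allele has switched, so w is the middle locus and the order is k – w – d.
Crossovers in the w–d interval produce the single-crossover classes + + + and d k w (52 + 63 = 115) plus the double crossovers (16).
RF(w–d) = (115 + 16) / 500 = 131/500 = 0.2620 → 26.2 m.u.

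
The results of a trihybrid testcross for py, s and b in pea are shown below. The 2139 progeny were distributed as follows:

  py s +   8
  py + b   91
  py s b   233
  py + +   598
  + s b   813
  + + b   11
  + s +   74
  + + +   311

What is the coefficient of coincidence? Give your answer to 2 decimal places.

The two most frequent reciprocal classes, + s b and py + +, are the parental types, so the F1 was + s b / py + +.
The two rarest classes, + + b and py s +, are the double crossovers. Comparing them with the parentals, only the s allele has switched, so s is the middle locus and the order is b – s – py.
b–s: (165 + 19)/2139 = 0.0860; s–py: (544 + 19)/2139 = 0.2632.
Expected DCO frequency = 0.0860 × 0.2632 ≈ 0.02264; observed = 19/2139 ≈ 0.00888.
Coefficient of coincidence = 0.00888/0.02264 ≈ 0.39.

0.39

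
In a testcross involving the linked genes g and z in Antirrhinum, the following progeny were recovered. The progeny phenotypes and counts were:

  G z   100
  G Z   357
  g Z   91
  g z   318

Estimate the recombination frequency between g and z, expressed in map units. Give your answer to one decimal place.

22.1 map units

The two most frequent classes, G Z (357) and g z (318), are the parental types, so the F1 was G Z / g z.
The recombinant classes are G z and g Z: 100 + 91 = 191.
Recombination frequency = 191/866 = 0.2206 ≈ 22.1%, i.e. 22.1 map units.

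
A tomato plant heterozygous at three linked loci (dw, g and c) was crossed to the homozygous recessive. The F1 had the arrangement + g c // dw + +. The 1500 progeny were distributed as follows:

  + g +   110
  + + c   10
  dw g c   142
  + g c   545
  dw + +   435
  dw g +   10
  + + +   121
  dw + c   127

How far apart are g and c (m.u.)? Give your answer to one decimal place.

17.1 m.u.

The two rarest classes, + + c and dw g +, are the double crossovers. Comparing them with the parentals, only the g allele has switched, so g is the middle locus and the order is dw – g – c.
Crossovers in the g–c interval produce the single-crossover classes + g + and dw + c (110 + 127 = 237) plus the double crossovers (20).
RF(g–c) = (237 + 20) / 1500 = 257/1500 = 0.1713 → 17.1 m.u.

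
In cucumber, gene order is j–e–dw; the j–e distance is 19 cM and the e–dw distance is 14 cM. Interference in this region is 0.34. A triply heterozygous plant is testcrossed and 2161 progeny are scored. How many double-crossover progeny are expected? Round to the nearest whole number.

Map distances give recombination frequencies of 0.190 and 0.140 for the two intervals.
With interference 0.34 (so coincidence = 0.66), expected double-crossover frequency = 0.190 × 0.140 × 0.66 = 0.01756.
Expected number = 0.01756 × 2161 = 37.94 ≈ 38.

38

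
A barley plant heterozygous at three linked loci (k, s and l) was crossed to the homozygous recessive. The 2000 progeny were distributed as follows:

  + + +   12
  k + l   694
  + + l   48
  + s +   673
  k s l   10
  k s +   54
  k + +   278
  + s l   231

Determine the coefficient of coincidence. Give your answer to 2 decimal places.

The two most frequent reciprocal classes, k + l and + s +, are the parental types, so the F1 was k + l / + s +.
The two rarest classes, k s l and + + +, are the double crossovers. Comparing them with the parentals, only the s allele has switched, so s is the middle locus and the order is k – s – l.
k–s: (102 + 22)/2000 = 0.0620; s–l: (509 + 22)/2000 = 0.2655.
Expected DCO frequency = 0.0620 × 0.2655 ≈ 0.01646; observed = 22/2000 ≈ 0.01100.
Coefficient of coincidence = 0.01100/0.01646 ≈ 0.67.

0.67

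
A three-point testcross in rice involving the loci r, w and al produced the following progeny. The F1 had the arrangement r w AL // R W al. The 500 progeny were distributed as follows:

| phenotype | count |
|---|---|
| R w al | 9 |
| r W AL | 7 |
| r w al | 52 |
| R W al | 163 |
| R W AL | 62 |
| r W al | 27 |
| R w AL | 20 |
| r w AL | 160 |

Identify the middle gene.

w

The two rarest classes, r W AL and R w al, are the double crossovers. Comparing them with the parentals, only the w allele has switched, so w is the middle locus and the order is al – w – r.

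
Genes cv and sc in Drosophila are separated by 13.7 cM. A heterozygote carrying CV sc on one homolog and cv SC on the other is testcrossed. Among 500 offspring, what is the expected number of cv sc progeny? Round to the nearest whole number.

34

A map distance of 13.7 cM corresponds to a recombination frequency of 0.137.
The F1 is CV sc / cv SC, so cv sc is a recombinant gamete class with expected frequency r/2 = 0.137/2 = 0.0685.
Expected number = 0.0685 × 500 = 34.25 ≈ 34.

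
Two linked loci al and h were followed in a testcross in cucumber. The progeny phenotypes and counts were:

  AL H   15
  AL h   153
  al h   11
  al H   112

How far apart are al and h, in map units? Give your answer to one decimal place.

8.9 map units

The two most frequent classes, AL h (153) and al H (112), are the parental types, so the F1 was AL h / al H.
The recombinant classes are AL H and al h: 15 + 11 = 26.
Recombination frequency = 26/291 = 0.0893 ≈ 8.9%, i.e. 8.9 map units.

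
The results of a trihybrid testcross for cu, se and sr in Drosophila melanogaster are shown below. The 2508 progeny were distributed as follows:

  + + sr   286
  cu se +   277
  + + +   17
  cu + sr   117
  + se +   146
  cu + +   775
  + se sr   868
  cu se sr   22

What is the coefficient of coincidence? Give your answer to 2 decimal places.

0.54

The two most frequent reciprocal classes, + se sr and cu + +, are the parental types, so the F1 was + se sr / cu + +.
The two rarest classes, cu se sr and + + +, are the double crossovers. Comparing them with the parentals, only the cu allele has switched, so cu is the middle locus and the order is se – cu – sr.
se–cu: (563 + 39)/2508 = 0.2400; cu–sr: (263 + 39)/2508 = 0.1204.
Expected DCO frequency = 0.2400 × 0.1204 ≈ 0.02890; observed = 39/2508 ≈ 0.01555.
Coefficient of coincidence = 0.01555/0.02890 ≈ 0.54.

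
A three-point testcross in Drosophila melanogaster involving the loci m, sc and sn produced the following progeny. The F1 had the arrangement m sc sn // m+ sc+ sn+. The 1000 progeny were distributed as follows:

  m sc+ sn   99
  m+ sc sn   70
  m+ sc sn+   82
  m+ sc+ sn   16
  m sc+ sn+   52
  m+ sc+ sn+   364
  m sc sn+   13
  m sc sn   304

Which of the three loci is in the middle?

sn

The two rarest classes, m sc sn+ and m+ sc+ sn, are the double crossovers. Comparing them with the parentals, only the sn allele has switched, so sn is the middle locus and the order is m – sn – sc.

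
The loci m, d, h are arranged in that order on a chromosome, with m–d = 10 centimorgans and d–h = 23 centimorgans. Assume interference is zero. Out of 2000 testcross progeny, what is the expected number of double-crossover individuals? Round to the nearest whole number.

46

Map distances give recombination frequencies of 0.100 and 0.230 for the two intervals.
With no interference, expected double-crossover frequency = 0.100 × 0.230 = 0.02300.
Expected number = 0.02300 × 2000 = 46.00 ≈ 46.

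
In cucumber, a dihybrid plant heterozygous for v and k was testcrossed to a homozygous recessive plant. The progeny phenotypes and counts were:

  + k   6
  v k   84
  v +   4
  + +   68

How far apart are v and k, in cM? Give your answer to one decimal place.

6.2 cM

The two most frequent classes, + + (68) and v k (84), are the parental types, so the F1 was + + / v k.
The recombinant classes are + k and v +: 6 + 4 = 10.
Recombination frequency = 10/162 = 0.0617 ≈ 6.2%, i.e. 6.2 cM.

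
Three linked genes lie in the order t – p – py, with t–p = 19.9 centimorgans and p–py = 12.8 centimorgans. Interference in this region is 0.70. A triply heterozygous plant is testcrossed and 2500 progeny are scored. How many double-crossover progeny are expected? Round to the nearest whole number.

19

Map distances give recombination frequencies of 0.199 and 0.128 for the two intervals.
With interference 0.70 (so coincidence = 0.30), expected double-crossover frequency = 0.199 × 0.128 × 0.30 = 0.00764.
Expected number = 0.00764 × 2500 = 19.10 ≈ 19.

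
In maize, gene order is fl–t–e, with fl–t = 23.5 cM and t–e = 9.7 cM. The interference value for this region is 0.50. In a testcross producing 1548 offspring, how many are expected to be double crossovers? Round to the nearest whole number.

18

Map distances give recombination frequencies of 0.235 and 0.097 for the two intervals.
With interference 0.50 (so coincidence = 0.50), expected double-crossover frequency = 0.235 × 0.097 × 0.50 = 0.01140.
Expected number = 0.01140 × 1548 = 17.64 ≈ 18.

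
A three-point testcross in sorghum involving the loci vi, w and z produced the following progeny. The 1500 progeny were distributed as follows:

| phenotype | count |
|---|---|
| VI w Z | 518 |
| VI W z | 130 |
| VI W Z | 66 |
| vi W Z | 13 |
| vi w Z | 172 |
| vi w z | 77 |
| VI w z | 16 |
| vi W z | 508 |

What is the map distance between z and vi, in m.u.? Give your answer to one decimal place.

The two most frequent reciprocal classes, VI w Z and vi W z, are the parental types, so the F1 was VI w Z / vi W z.
The two rarest classes, VI w z and vi W Z, are the double crossovers. Comparing them with the parentals, only the z allele has switched, so z is the middle locus and the order is vi – z – w.
Crossovers in the vi–z interval produce the single-crossover classes vi w Z and VI W z (172 + 130 = 302) plus the double crossovers (29).
RF(vi–z) = (302 + 29) / 1500 = 331/1500 = 0.2207 → 22.1 m.u.

22.1 m.u.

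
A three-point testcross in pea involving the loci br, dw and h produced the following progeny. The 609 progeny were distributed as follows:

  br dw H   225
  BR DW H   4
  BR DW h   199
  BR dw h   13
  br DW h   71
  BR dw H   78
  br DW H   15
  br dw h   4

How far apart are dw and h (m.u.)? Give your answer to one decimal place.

5.9 m.u.

The two most frequent reciprocal classes, br dw H and BR DW h, are the parental types, so the F1 was br dw H / BR DW h.
The two rarest classes, br dw h and BR DW H, are the double crossovers. Comparing them with the parentals, only the h allele has switched, so h is the middle locus and the order is dw – h – br.
Crossovers in the dw–h interval produce the single-crossover classes br DW H and BR dw h (15 + 13 = 28) plus the double crossovers (8).
RF(dw–h) = (28 + 8) / 609 = 36/609 = 0.0591 → 5.9 m.u.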